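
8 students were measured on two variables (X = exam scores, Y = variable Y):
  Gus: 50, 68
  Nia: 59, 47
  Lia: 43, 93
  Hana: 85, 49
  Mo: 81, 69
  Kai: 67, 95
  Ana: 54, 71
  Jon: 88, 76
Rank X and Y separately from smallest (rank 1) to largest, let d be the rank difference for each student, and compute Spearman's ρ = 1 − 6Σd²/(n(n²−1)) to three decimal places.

-0.095

Ranks of variable 1: 2, 4, 1, 7, 6, 5, 3, 8
Ranks of variable 2: 3, 1, 7, 2, 4, 8, 5, 6
d = r₁ − r₂: -1, 3, -6, 5, 2, -3, -2, 2
d²: 1, 9, 36, 25, 4, 9, 4, 4; Σd² = 92
ρ = 1 − 6·92/(8·63) = 1 − 552/504 = -0.095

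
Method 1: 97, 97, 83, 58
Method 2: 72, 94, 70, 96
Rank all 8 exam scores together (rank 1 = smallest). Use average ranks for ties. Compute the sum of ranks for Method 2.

16

Sorted (ascending): 58, 70, 72, 83, 94, 96, 97, 97
The 2 values of 97 occupy positions 7–8 → average rank (7+8)/2 = 7.5.
Method 2 values → pooled ranks: 72→3, 94→5, 70→2, 96→6
Rank sum = 3 + 5 + 2 + 6 = 16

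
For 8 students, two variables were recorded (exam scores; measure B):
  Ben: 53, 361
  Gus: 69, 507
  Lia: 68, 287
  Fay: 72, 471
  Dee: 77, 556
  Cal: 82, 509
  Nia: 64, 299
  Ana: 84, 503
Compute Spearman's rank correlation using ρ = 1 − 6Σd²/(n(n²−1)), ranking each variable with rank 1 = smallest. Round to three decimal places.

Ranks of variable 1: 1, 4, 3, 5, 6, 7, 2, 8
Ranks of variable 2: 3, 6, 1, 4, 8, 7, 2, 5
d = r₁ − r₂: -2, -2, 2, 1, -2, 0, 0, 3
d²: 4, 4, 4, 1, 4, 0, 0, 9; Σd² = 26
ρ = 1 − 6·26/(8·63) = 1 − 156/504 = 0.690

0.690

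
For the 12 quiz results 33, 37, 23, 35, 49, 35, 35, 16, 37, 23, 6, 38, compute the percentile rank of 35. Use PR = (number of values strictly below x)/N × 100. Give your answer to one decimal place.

N = 12.
Strictly below 35: 5. Equal to 35: 3.
PR = 5/12 × 100 = 41.7

41.7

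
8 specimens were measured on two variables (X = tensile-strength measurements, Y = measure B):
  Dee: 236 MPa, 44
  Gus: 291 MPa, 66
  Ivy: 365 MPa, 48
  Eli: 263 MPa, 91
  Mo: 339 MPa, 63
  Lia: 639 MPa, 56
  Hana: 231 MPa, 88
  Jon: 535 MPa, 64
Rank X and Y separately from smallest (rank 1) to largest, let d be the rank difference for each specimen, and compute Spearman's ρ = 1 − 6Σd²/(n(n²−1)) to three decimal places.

-0.333

Ranks of variable 1: 2, 4, 6, 3, 5, 8, 1, 7
Ranks of variable 2: 1, 6, 2, 8, 4, 3, 7, 5
d = r₁ − r₂: 1, -2, 4, -5, 1, 5, -6, 2
d²: 1, 4, 16, 25, 1, 25, 36, 4; Σd² = 112
ρ = 1 − 6·112/(8·63) = 1 − 672/504 = -0.333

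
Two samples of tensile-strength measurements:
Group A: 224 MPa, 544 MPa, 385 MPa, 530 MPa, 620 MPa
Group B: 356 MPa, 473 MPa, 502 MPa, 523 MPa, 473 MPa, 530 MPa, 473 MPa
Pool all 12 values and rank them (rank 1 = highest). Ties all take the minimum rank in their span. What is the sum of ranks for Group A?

Sorted (descending): 620, 544, 530, 530, 523, 502, 473, 473, 473, 385, 356, 224
The 2 values of 530 occupy positions 3–4 → each gets rank 3.
The 3 values of 473 occupy positions 7–9 → each gets rank 7.
Group A values → pooled ranks: 224→12, 544→2, 385→10, 530→3, 620→1
Rank sum = 12 + 2 + 10 + 3 + 1 = 28

28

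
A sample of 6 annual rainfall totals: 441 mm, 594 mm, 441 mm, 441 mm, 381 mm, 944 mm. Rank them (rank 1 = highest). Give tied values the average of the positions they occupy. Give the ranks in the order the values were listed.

4, 2, 4, 4, 6, 1

Sorted (descending): 944, 594, 441, 441, 441, 381
The 3 values of 441 occupy positions 3–5 → average rank 4.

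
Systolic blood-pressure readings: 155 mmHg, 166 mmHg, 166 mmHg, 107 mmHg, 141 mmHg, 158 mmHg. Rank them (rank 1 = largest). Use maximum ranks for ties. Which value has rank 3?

158

Sorted (descending): 166, 166, 158, 155, 141, 107
The 2 values of 166 occupy positions 1–2 → each gets rank 2.
Rank 3 → value 158.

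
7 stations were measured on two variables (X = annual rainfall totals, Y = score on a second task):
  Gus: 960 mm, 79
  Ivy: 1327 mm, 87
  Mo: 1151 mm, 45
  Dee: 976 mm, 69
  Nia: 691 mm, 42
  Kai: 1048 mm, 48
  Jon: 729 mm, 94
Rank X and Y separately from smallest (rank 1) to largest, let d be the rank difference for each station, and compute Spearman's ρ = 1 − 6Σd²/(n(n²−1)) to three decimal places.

0.107

Ranks of variable 1: 3, 7, 6, 4, 1, 5, 2
Ranks of variable 2: 5, 6, 2, 4, 1, 3, 7
d = r₁ − r₂: -2, 1, 4, 0, 0, 2, -5
d²: 4, 1, 16, 0, 0, 4, 25; Σd² = 50
ρ = 1 − 6·50/(7·48) = 1 − 300/336 = 0.107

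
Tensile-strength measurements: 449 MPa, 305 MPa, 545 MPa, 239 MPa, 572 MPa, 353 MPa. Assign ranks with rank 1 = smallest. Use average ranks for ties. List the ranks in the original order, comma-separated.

4, 2, 5, 1, 6, 3

Sorted (ascending): 239, 305, 353, 449, 545, 572
No ties — each value takes its position as its rank.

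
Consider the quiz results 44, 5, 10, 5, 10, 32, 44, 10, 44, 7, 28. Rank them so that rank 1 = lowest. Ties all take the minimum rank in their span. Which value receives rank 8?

Sorted (ascending): 5, 5, 7, 10, 10, 10, 28, 32, 44, 44, 44
The 2 values of 5 occupy positions 1–2 → each gets rank 1.
The 3 values of 10 occupy positions 4–6 → each gets rank 4.
The 3 values of 44 occupy positions 9–11 → each gets rank 9.
Rank 8 → value 32.

32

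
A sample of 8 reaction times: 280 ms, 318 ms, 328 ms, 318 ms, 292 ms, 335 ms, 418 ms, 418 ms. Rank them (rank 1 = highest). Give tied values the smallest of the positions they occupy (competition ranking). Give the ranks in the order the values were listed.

8, 5, 4, 5, 7, 3, 1, 1

Sorted (descending): 418, 418, 335, 328, 318, 318, 292, 280
The 2 values of 418 occupy positions 1–2 → each gets rank 1.
The 2 values of 318 occupy positions 5–6 → each gets rank 5.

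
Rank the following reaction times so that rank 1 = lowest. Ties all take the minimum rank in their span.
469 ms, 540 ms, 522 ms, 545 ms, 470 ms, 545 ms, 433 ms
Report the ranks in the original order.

2, 5, 4, 6, 3, 6, 1

Sorted (ascending): 433, 469, 470, 522, 540, 545, 545
The 2 values of 545 occupy positions 6–7 → each gets rank 6.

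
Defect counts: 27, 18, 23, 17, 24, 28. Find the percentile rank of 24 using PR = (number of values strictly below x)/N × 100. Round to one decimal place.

N = 6.
Strictly below 24: 3. Equal to 24: 1.
PR = 3/6 × 100 = 50.0

50.0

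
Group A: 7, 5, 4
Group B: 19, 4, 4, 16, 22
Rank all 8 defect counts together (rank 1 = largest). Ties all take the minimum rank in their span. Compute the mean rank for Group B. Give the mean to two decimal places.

3.60

Sorted (descending): 22, 19, 16, 7, 5, 4, 4, 4
The 3 values of 4 occupy positions 6–8 → each gets rank 6.
Group B values → pooled ranks: 19→2, 4→6, 4→6, 16→3, 22→1
Mean rank = (2 + 6 + 6 + 3 + 1) / 5 = 3.60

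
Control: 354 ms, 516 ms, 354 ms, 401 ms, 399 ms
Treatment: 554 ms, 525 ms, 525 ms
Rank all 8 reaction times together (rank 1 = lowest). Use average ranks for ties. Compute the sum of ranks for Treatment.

Sorted (ascending): 354, 354, 399, 401, 516, 525, 525, 554
The 2 values of 354 occupy positions 1–2 → average rank (1+2)/2 = 1.5.
The 2 values of 525 occupy positions 6–7 → average rank (6+7)/2 = 6.5.
Treatment values → pooled ranks: 554→8, 525→6.5, 525→6.5
Rank sum = 8 + 6.5 + 6.5 = 21

21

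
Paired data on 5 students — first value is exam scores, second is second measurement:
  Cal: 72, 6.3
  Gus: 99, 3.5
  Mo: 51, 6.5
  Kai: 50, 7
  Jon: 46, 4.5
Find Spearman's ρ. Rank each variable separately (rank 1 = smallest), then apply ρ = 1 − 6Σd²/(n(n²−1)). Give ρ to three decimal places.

Ranks of variable 1: 4, 5, 3, 2, 1
Ranks of variable 2: 3, 1, 4, 5, 2
d = r₁ − r₂: 1, 4, -1, -3, -1
d²: 1, 16, 1, 9, 1; Σd² = 28
ρ = 1 − 6·28/(5·24) = 1 − 168/120 = -0.400

-0.400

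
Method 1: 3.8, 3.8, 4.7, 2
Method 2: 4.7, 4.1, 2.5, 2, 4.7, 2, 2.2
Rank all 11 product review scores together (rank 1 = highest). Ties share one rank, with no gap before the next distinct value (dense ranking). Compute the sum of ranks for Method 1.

13

Sorted (descending): 4.7, 4.7, 4.7, 4.1, 3.8, 3.8, 2.5, 2.2, 2, 2, 2
The 3 values of 4.7 share dense rank 1.
The 2 values of 3.8 share dense rank 3.
The 3 values of 2 share dense rank 6.
Remaining distinct values take the next consecutive integers.
Method 1 values → pooled ranks: 3.8→3, 3.8→3, 4.7→1, 2→6
Rank sum = 3 + 3 + 1 + 6 = 13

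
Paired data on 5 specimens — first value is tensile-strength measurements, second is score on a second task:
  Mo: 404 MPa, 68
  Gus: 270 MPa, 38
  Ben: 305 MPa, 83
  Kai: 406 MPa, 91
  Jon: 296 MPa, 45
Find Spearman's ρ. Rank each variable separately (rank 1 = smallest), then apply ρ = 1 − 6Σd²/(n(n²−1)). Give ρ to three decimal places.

0.900

Ranks of variable 1: 4, 1, 3, 5, 2
Ranks of variable 2: 3, 1, 4, 5, 2
d = r₁ − r₂: 1, 0, -1, 0, 0
d²: 1, 0, 1, 0, 0; Σd² = 2
ρ = 1 − 6·2/(5·24) = 1 − 12/120 = 0.900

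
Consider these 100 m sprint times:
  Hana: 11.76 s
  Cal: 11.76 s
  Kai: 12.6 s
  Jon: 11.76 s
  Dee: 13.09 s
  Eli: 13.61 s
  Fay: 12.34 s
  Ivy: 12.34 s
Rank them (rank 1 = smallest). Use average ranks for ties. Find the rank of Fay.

Sorted (ascending): 11.76, 11.76, 11.76, 12.34, 12.34, 12.6, 13.09, 13.61
The 3 values of 11.76 occupy positions 1–3 → average rank 2.
The 2 values of 12.34 occupy positions 4–5 → average rank (4+5)/2 = 4.5.
Fay has value 12.34 s → rank 4.5.

4.5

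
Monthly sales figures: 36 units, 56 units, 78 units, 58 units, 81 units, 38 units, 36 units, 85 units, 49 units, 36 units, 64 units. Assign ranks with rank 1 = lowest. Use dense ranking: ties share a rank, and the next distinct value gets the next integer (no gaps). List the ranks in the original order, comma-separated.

Sorted (ascending): 36, 36, 36, 38, 49, 56, 58, 64, 78, 81, 85
The 3 values of 36 share dense rank 1.
Remaining distinct values take the next consecutive integers.

1, 4, 7, 5, 8, 2, 1, 9, 3, 1, 6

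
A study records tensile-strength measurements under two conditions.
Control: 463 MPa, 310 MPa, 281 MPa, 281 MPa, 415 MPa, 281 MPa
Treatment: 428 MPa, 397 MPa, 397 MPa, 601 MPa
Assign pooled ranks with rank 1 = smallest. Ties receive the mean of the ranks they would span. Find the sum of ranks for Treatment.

29

Sorted (ascending): 281, 281, 281, 310, 397, 397, 415, 428, 463, 601
The 3 values of 281 occupy positions 1–3 → average rank 2.
The 2 values of 397 occupy positions 5–6 → average rank (5+6)/2 = 5.5.
Treatment values → pooled ranks: 428→8, 397→5.5, 397→5.5, 601→10
Rank sum = 8 + 5.5 + 5.5 + 10 = 29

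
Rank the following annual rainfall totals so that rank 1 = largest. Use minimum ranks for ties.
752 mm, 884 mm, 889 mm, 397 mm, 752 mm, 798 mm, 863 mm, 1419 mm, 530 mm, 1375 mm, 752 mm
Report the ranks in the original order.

7, 4, 3, 11, 7, 6, 5, 1, 10, 2, 7

Sorted (descending): 1419, 1375, 889, 884, 863, 798, 752, 752, 752, 530, 397
The 3 values of 752 occupy positions 7–9 → each gets rank 7.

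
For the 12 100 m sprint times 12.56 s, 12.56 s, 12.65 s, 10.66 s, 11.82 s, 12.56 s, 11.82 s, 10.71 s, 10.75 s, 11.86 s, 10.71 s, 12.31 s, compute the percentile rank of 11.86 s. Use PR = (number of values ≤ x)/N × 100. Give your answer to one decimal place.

58.3

N = 12.
Strictly below 11.86: 6. Equal to 11.86: 1.
PR = 7/12 × 100 = 58.3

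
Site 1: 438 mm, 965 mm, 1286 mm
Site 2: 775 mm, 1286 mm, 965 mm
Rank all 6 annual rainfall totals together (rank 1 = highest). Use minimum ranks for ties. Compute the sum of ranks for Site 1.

Sorted (descending): 1286, 1286, 965, 965, 775, 438
The 2 values of 1286 occupy positions 1–2 → each gets rank 1.
The 2 values of 965 occupy positions 3–4 → each gets rank 3.
Site 1 values → pooled ranks: 438→6, 965→3, 1286→1
Rank sum = 6 + 3 + 1 = 10

10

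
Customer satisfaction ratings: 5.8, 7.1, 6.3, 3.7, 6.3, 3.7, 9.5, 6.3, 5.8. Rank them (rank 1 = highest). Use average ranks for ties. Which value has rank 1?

9.5

Sorted (descending): 9.5, 7.1, 6.3, 6.3, 6.3, 5.8, 5.8, 3.7, 3.7
The 3 values of 6.3 occupy positions 3–5 → average rank 4.
The 2 values of 5.8 occupy positions 6–7 → average rank (6+7)/2 = 6.5.
The 2 values of 3.7 occupy positions 8–9 → average rank (8+9)/2 = 8.5.
Rank 1 → value 9.5.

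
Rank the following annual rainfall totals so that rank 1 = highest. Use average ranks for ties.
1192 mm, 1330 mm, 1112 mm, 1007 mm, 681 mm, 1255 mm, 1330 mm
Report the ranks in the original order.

Sorted (descending): 1330, 1330, 1255, 1192, 1112, 1007, 681
The 2 values of 1330 occupy positions 1–2 → average rank (1+2)/2 = 1.5.

4, 1.5, 5, 6, 7, 3, 1.5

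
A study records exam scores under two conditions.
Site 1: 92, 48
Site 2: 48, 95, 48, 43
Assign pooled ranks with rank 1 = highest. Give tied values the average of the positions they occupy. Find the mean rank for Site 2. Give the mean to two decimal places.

3.75

Sorted (descending): 95, 92, 48, 48, 48, 43
The 3 values of 48 occupy positions 3–5 → average rank 4.
Site 2 values → pooled ranks: 48→4, 95→1, 48→4, 43→6
Mean rank = (4 + 1 + 4 + 6) / 4 = 3.75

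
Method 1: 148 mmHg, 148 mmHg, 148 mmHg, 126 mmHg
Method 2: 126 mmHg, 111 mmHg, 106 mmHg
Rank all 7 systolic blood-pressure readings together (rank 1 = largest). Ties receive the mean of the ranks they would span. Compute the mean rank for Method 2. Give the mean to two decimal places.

Sorted (descending): 148, 148, 148, 126, 126, 111, 106
The 3 values of 148 occupy positions 1–3 → average rank 2.
The 2 values of 126 occupy positions 4–5 → average rank (4+5)/2 = 4.5.
Method 2 values → pooled ranks: 126→4.5, 111→6, 106→7
Mean rank = (4.5 + 6 + 7) / 3 = 5.83

5.83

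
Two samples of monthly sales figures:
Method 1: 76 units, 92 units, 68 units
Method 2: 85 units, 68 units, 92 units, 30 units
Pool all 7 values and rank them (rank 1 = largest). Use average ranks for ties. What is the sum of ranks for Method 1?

Sorted (descending): 92, 92, 85, 76, 68, 68, 30
The 2 values of 92 occupy positions 1–2 → average rank (1+2)/2 = 1.5.
The 2 values of 68 occupy positions 5–6 → average rank (5+6)/2 = 5.5.
Method 1 values → pooled ranks: 76→4, 92→1.5, 68→5.5
Rank sum = 4 + 1.5 + 5.5 = 11

11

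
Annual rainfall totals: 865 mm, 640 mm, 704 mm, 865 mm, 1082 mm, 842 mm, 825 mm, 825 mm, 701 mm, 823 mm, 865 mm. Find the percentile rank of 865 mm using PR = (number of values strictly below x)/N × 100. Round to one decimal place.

63.6

N = 11.
Strictly below 865: 7. Equal to 865: 3.
PR = 7/11 × 100 = 63.6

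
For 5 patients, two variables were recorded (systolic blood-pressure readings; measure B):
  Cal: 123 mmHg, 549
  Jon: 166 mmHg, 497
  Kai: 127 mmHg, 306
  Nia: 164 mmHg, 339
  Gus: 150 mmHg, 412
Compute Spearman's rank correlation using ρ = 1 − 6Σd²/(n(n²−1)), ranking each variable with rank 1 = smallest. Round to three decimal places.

-0.100

Ranks of variable 1: 1, 5, 2, 4, 3
Ranks of variable 2: 5, 4, 1, 2, 3
d = r₁ − r₂: -4, 1, 1, 2, 0
d²: 16, 1, 1, 4, 0; Σd² = 22
ρ = 1 − 6·22/(5·24) = 1 − 132/120 = -0.100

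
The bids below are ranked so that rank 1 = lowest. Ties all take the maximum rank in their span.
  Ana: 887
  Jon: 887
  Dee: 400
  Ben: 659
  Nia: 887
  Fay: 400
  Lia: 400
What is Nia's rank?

Sorted (ascending): 400, 400, 400, 659, 887, 887, 887
The 3 values of 400 occupy positions 1–3 → each gets rank 3.
The 3 values of 887 occupy positions 5–7 → each gets rank 7.
Nia has value 887 → rank 7.

7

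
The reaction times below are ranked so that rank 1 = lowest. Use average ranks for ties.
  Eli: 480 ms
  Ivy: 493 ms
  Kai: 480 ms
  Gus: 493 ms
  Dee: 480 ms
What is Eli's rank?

2

Sorted (ascending): 480, 480, 480, 493, 493
The 3 values of 480 occupy positions 1–3 → average rank 2.
The 2 values of 493 occupy positions 4–5 → average rank (4+5)/2 = 4.5.
Eli has value 480 ms → rank 2.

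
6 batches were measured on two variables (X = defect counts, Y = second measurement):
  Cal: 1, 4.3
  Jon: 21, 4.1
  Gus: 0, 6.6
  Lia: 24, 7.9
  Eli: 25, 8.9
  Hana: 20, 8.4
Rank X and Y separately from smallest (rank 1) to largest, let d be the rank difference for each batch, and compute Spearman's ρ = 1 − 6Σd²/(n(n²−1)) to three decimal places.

Ranks of variable 1: 2, 4, 1, 5, 6, 3
Ranks of variable 2: 2, 1, 3, 4, 6, 5
d = r₁ − r₂: 0, 3, -2, 1, 0, -2
d²: 0, 9, 4, 1, 0, 4; Σd² = 18
ρ = 1 − 6·18/(6·35) = 1 − 108/210 = 0.486

0.486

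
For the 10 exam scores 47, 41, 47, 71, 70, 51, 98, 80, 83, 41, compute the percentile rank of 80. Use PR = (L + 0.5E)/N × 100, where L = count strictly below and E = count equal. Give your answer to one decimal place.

75.0

N = 10.
Strictly below 80: 7. Equal to 80: 1.
PR = (7 + 0.5·1)/10 × 100 = 75.0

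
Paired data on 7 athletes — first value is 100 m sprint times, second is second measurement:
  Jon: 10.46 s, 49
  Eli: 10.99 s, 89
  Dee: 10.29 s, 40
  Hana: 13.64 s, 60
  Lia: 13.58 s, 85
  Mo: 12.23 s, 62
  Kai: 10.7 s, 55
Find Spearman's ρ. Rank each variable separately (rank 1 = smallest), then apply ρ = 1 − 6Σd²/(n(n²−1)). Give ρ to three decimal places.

Ranks of variable 1: 2, 4, 1, 7, 6, 5, 3
Ranks of variable 2: 2, 7, 1, 4, 6, 5, 3
d = r₁ − r₂: 0, -3, 0, 3, 0, 0, 0
d²: 0, 9, 0, 9, 0, 0, 0; Σd² = 18
ρ = 1 − 6·18/(7·48) = 1 − 108/336 = 0.679

0.679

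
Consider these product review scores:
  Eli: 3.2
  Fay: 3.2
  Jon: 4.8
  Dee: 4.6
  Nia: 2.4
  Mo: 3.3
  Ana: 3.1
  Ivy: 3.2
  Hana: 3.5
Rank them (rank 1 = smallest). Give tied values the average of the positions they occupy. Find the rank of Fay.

4

Sorted (ascending): 2.4, 3.1, 3.2, 3.2, 3.2, 3.3, 3.5, 4.6, 4.8
The 3 values of 3.2 occupy positions 3–5 → average rank 4.
Fay has value 3.2 → rank 4.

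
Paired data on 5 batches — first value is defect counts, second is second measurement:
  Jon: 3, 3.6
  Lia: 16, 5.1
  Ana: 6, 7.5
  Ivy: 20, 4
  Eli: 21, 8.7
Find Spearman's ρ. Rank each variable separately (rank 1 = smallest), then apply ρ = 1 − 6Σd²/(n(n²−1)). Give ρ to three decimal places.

Ranks of variable 1: 1, 3, 2, 4, 5
Ranks of variable 2: 1, 3, 4, 2, 5
d = r₁ − r₂: 0, 0, -2, 2, 0
d²: 0, 0, 4, 4, 0; Σd² = 8
ρ = 1 − 6·8/(5·24) = 1 − 48/120 = 0.600

0.600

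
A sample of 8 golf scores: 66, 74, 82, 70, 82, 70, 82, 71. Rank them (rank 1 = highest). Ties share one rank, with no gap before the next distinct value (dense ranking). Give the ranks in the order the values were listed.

5, 2, 1, 4, 1, 4, 1, 3

Sorted (descending): 82, 82, 82, 74, 71, 70, 70, 66
The 3 values of 82 share dense rank 1.
The 2 values of 70 share dense rank 4.
Remaining distinct values take the next consecutive integers.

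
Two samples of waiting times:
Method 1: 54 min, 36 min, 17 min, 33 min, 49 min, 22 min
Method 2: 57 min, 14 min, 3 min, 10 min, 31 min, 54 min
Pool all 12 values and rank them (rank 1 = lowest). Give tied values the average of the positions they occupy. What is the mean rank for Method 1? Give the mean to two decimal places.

Sorted (ascending): 3, 10, 14, 17, 22, 31, 33, 36, 49, 54, 54, 57
The 2 values of 54 occupy positions 10–11 → average rank (10+11)/2 = 10.5.
Method 1 values → pooled ranks: 54→10.5, 36→8, 17→4, 33→7, 49→9, 22→5
Mean rank = (10.5 + 8 + 4 + 7 + 9 + 5) / 6 = 7.25

7.25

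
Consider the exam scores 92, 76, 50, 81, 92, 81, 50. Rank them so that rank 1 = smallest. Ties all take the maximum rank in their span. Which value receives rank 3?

Sorted (ascending): 50, 50, 76, 81, 81, 92, 92
The 2 values of 50 occupy positions 1–2 → each gets rank 2.
The 2 values of 81 occupy positions 4–5 → each gets rank 5.
The 2 values of 92 occupy positions 6–7 → each gets rank 7.
Rank 3 → value 76.

76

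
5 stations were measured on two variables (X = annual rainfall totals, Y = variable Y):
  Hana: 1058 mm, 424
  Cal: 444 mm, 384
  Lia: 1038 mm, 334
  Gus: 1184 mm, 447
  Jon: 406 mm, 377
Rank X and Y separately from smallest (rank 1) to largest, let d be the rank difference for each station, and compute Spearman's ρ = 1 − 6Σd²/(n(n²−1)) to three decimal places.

Ranks of variable 1: 4, 2, 3, 5, 1
Ranks of variable 2: 4, 3, 1, 5, 2
d = r₁ − r₂: 0, -1, 2, 0, -1
d²: 0, 1, 4, 0, 1; Σd² = 6
ρ = 1 − 6·6/(5·24) = 1 − 36/120 = 0.700

0.700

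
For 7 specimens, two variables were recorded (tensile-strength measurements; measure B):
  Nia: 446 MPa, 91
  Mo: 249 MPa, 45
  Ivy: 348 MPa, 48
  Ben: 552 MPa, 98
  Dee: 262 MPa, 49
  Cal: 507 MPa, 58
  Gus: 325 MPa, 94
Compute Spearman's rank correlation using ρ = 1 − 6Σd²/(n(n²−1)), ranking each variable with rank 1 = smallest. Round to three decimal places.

0.679

Ranks of variable 1: 5, 1, 4, 7, 2, 6, 3
Ranks of variable 2: 5, 1, 2, 7, 3, 4, 6
d = r₁ − r₂: 0, 0, 2, 0, -1, 2, -3
d²: 0, 0, 4, 0, 1, 4, 9; Σd² = 18
ρ = 1 − 6·18/(7·48) = 1 − 108/336 = 0.679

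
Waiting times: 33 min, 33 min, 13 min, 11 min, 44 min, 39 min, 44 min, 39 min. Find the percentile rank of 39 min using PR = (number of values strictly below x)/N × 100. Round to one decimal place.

N = 8.
Strictly below 39: 4. Equal to 39: 2.
PR = 4/8 × 100 = 50.0

50.0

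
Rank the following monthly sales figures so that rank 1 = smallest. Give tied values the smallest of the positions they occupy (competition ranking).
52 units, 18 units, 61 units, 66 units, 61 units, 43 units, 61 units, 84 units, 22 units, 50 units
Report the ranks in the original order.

Sorted (ascending): 18, 22, 43, 50, 52, 61, 61, 61, 66, 84
The 3 values of 61 occupy positions 6–8 → each gets rank 6.

5, 1, 6, 9, 6, 3, 6, 10, 2, 4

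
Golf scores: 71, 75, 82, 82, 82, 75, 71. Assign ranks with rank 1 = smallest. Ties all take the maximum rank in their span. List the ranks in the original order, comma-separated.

2, 4, 7, 7, 7, 4, 2

Sorted (ascending): 71, 71, 75, 75, 82, 82, 82
The 2 values of 71 occupy positions 1–2 → each gets rank 2.
The 2 values of 75 occupy positions 3–4 → each gets rank 4.
The 3 values of 82 occupy positions 5–7 → each gets rank 7.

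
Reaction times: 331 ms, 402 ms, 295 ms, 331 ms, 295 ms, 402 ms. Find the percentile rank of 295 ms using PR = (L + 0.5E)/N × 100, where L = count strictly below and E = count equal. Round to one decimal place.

16.7

N = 6.
Strictly below 295: 0. Equal to 295: 2.
PR = (0 + 0.5·2)/6 × 100 = 16.7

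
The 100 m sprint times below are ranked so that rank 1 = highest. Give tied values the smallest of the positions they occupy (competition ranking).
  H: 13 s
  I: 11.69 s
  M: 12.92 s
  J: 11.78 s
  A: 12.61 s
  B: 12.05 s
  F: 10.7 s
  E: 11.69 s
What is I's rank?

6

Sorted (descending): 13, 12.92, 12.61, 12.05, 11.78, 11.69, 11.69, 10.7
The 2 values of 11.69 occupy positions 6–7 → each gets rank 6.
I has value 11.69 s → rank 6.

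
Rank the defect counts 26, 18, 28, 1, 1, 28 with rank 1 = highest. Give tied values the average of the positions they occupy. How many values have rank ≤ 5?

Sorted (descending): 28, 28, 26, 18, 1, 1
The 2 values of 28 occupy positions 1–2 → average rank (1+2)/2 = 1.5.
The 2 values of 1 occupy positions 5–6 → average rank (5+6)/2 = 5.5.
Ranks ≤ 5: {1.5, 1.5, 3, 4} → 4 values.

4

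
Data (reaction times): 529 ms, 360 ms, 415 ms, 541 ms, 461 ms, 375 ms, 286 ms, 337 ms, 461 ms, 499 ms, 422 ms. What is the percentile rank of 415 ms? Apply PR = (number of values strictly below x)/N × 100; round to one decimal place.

N = 11.
Strictly below 415: 4. Equal to 415: 1.
PR = 4/11 × 100 = 36.4

36.4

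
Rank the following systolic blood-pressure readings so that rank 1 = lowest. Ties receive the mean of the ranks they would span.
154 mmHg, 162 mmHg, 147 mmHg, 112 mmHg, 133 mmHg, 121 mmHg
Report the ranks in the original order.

Sorted (ascending): 112, 121, 133, 147, 154, 162
No ties — each value takes its position as its rank.

5, 6, 4, 1, 3, 2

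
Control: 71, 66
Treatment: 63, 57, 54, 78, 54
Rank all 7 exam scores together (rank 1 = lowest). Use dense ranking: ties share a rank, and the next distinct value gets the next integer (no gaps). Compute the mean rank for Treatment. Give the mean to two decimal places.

Sorted (ascending): 54, 54, 57, 63, 66, 71, 78
The 2 values of 54 share dense rank 1.
Remaining distinct values take the next consecutive integers.
Treatment values → pooled ranks: 63→3, 57→2, 54→1, 78→6, 54→1
Mean rank = (3 + 2 + 1 + 6 + 1) / 5 = 2.60

2.60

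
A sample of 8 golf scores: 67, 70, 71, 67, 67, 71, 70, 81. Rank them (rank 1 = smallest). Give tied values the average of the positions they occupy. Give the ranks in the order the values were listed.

Sorted (ascending): 67, 67, 67, 70, 70, 71, 71, 81
The 3 values of 67 occupy positions 1–3 → average rank 2.
The 2 values of 70 occupy positions 4–5 → average rank (4+5)/2 = 4.5.
The 2 values of 71 occupy positions 6–7 → average rank (6+7)/2 = 6.5.

2, 4.5, 6.5, 2, 2, 6.5, 4.5, 8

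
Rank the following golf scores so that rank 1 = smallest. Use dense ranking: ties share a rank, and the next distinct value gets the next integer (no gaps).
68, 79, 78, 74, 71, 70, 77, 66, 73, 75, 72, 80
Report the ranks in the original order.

2, 11, 10, 7, 4, 3, 9, 1, 6, 8, 5, 12

Sorted (ascending): 66, 68, 70, 71, 72, 73, 74, 75, 77, 78, 79, 80
No ties — each value takes its position as its rank.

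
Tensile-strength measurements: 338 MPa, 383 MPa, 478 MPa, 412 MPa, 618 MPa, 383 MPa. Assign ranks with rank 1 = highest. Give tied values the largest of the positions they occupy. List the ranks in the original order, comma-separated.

6, 5, 2, 3, 1, 5

Sorted (descending): 618, 478, 412, 383, 383, 338
The 2 values of 383 occupy positions 4–5 → each gets rank 5.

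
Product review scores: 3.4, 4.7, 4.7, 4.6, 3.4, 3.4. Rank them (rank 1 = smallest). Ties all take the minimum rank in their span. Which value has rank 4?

4.6

Sorted (ascending): 3.4, 3.4, 3.4, 4.6, 4.7, 4.7
The 3 values of 3.4 occupy positions 1–3 → each gets rank 1.
The 2 values of 4.7 occupy positions 5–6 → each gets rank 5.
Rank 4 → value 4.6.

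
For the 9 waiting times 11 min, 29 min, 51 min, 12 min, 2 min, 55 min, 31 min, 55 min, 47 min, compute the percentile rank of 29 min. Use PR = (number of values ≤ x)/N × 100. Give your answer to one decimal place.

44.4

N = 9.
Strictly below 29: 3. Equal to 29: 1.
PR = 4/9 × 100 = 44.4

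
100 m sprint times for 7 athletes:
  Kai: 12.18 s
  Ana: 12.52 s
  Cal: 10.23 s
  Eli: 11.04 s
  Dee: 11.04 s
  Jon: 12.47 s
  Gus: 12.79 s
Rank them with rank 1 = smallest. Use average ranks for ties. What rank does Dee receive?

2.5

Sorted (ascending): 10.23, 11.04, 11.04, 12.18, 12.47, 12.52, 12.79
The 2 values of 11.04 occupy positions 2–3 → average rank (2+3)/2 = 2.5.
Dee has value 11.04 s → rank 2.5.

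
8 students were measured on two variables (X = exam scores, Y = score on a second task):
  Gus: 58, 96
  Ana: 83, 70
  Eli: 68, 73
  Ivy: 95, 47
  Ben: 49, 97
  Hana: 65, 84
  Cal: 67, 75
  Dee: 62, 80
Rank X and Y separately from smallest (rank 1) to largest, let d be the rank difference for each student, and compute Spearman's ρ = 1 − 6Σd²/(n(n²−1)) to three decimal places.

-0.976

Ranks of variable 1: 2, 7, 6, 8, 1, 4, 5, 3
Ranks of variable 2: 7, 2, 3, 1, 8, 6, 4, 5
d = r₁ − r₂: -5, 5, 3, 7, -7, -2, 1, -2
d²: 25, 25, 9, 49, 49, 4, 1, 4; Σd² = 166
ρ = 1 − 6·166/(8·63) = 1 − 996/504 = -0.976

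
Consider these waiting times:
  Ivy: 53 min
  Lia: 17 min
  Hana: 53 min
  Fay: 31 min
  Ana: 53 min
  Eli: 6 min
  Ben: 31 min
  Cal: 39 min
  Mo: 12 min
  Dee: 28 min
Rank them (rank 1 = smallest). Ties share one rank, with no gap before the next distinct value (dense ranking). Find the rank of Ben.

Sorted (ascending): 6, 12, 17, 28, 31, 31, 39, 53, 53, 53
The 2 values of 31 share dense rank 5.
The 3 values of 53 share dense rank 7.
Remaining distinct values take the next consecutive integers.
Ben has value 31 min → rank 5.

5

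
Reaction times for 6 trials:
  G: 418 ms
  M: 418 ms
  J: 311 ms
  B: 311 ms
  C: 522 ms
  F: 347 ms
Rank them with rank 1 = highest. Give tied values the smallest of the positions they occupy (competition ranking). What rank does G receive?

2

Sorted (descending): 522, 418, 418, 347, 311, 311
The 2 values of 418 occupy positions 2–3 → each gets rank 2.
The 2 values of 311 occupy positions 5–6 → each gets rank 5.
G has value 418 ms → rank 2.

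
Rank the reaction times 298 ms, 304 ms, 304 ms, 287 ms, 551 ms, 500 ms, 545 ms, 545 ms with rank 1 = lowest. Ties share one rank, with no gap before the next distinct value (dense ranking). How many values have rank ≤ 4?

5

Sorted (ascending): 287, 298, 304, 304, 500, 545, 545, 551
The 2 values of 304 share dense rank 3.
The 2 values of 545 share dense rank 5.
Remaining distinct values take the next consecutive integers.
Ranks ≤ 4: {1, 2, 3, 3, 4} → 5 values.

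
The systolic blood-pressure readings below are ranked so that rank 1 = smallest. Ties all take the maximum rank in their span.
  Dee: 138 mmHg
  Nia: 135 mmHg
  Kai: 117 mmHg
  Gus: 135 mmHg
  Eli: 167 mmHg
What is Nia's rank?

Sorted (ascending): 117, 135, 135, 138, 167
The 2 values of 135 occupy positions 2–3 → each gets rank 3.
Nia has value 135 mmHg → rank 3.

3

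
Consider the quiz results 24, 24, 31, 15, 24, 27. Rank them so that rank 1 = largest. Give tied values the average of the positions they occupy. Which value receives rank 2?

Sorted (descending): 31, 27, 24, 24, 24, 15
The 3 values of 24 occupy positions 3–5 → average rank 4.
Rank 2 → value 27.

27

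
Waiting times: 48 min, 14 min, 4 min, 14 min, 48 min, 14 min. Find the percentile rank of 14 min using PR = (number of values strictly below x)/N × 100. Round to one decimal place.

N = 6.
Strictly below 14: 1. Equal to 14: 3.
PR = 1/6 × 100 = 16.7

16.7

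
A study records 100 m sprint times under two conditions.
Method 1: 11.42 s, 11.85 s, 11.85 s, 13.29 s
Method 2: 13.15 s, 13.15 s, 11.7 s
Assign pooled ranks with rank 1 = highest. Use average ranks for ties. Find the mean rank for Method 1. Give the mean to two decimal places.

Sorted (descending): 13.29, 13.15, 13.15, 11.85, 11.85, 11.7, 11.42
The 2 values of 13.15 occupy positions 2–3 → average rank (2+3)/2 = 2.5.
The 2 values of 11.85 occupy positions 4–5 → average rank (4+5)/2 = 4.5.
Method 1 values → pooled ranks: 11.42→7, 11.85→4.5, 11.85→4.5, 13.29→1
Mean rank = (7 + 4.5 + 4.5 + 1) / 4 = 4.25

4.25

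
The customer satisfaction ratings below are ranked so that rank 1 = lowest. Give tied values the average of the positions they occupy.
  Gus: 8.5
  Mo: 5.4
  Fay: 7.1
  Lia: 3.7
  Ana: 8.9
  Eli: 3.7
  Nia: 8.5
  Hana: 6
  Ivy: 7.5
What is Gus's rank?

Sorted (ascending): 3.7, 3.7, 5.4, 6, 7.1, 7.5, 8.5, 8.5, 8.9
The 2 values of 3.7 occupy positions 1–2 → average rank (1+2)/2 = 1.5.
The 2 values of 8.5 occupy positions 7–8 → average rank (7+8)/2 = 7.5.
Gus has value 8.5 → rank 7.5.

7.5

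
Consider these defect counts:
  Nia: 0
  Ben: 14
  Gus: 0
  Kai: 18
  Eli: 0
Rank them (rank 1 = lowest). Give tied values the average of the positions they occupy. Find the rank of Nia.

Sorted (ascending): 0, 0, 0, 14, 18
The 3 values of 0 occupy positions 1–3 → average rank 2.
Nia has value 0 → rank 2.

2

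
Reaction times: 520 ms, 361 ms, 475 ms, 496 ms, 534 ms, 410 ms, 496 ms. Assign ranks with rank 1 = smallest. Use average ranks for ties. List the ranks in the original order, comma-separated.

Sorted (ascending): 361, 410, 475, 496, 496, 520, 534
The 2 values of 496 occupy positions 4–5 → average rank (4+5)/2 = 4.5.

6, 1, 3, 4.5, 7, 2, 4.5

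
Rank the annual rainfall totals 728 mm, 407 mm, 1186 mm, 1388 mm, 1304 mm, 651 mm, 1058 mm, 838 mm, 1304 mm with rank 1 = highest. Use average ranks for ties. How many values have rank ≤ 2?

Sorted (descending): 1388, 1304, 1304, 1186, 1058, 838, 728, 651, 407
The 2 values of 1304 occupy positions 2–3 → average rank (2+3)/2 = 2.5.
Ranks ≤ 2: {1} → 1 value.

1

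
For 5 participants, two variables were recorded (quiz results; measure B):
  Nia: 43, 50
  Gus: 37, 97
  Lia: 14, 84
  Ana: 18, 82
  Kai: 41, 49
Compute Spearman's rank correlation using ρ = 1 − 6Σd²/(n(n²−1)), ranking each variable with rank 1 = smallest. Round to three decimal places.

Ranks of variable 1: 5, 3, 1, 2, 4
Ranks of variable 2: 2, 5, 4, 3, 1
d = r₁ − r₂: 3, -2, -3, -1, 3
d²: 9, 4, 9, 1, 9; Σd² = 32
ρ = 1 − 6·32/(5·24) = 1 − 192/120 = -0.600

-0.600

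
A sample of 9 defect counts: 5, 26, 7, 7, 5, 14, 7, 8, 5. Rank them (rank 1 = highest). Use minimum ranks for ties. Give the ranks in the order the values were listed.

Sorted (descending): 26, 14, 8, 7, 7, 7, 5, 5, 5
The 3 values of 7 occupy positions 4–6 → each gets rank 4.
The 3 values of 5 occupy positions 7–9 → each gets rank 7.

7, 1, 4, 4, 7, 2, 4, 3, 7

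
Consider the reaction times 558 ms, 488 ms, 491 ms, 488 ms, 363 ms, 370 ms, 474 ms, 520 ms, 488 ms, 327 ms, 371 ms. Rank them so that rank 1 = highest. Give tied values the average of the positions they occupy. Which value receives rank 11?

327

Sorted (descending): 558, 520, 491, 488, 488, 488, 474, 371, 370, 363, 327
The 3 values of 488 occupy positions 4–6 → average rank 5.
Rank 11 → value 327.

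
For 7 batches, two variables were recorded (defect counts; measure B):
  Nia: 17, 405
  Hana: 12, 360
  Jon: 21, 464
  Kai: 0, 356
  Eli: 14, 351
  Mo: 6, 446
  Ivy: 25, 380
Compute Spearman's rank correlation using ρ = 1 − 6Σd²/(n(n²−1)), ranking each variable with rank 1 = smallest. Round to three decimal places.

Ranks of variable 1: 5, 3, 6, 1, 4, 2, 7
Ranks of variable 2: 5, 3, 7, 2, 1, 6, 4
d = r₁ − r₂: 0, 0, -1, -1, 3, -4, 3
d²: 0, 0, 1, 1, 9, 16, 9; Σd² = 36
ρ = 1 − 6·36/(7·48) = 1 − 216/336 = 0.357

0.357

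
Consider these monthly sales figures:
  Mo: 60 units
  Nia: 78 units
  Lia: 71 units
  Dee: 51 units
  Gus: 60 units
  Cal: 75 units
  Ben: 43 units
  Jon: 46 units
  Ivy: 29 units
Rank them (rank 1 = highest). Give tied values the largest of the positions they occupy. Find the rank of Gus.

Sorted (descending): 78, 75, 71, 60, 60, 51, 46, 43, 29
The 2 values of 60 occupy positions 4–5 → each gets rank 5.
Gus has value 60 units → rank 5.

5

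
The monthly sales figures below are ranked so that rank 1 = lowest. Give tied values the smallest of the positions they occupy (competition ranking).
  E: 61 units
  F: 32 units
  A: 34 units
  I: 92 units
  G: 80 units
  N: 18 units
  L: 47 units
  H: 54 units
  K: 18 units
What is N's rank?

Sorted (ascending): 18, 18, 32, 34, 47, 54, 61, 80, 92
The 2 values of 18 occupy positions 1–2 → each gets rank 1.
N has value 18 units → rank 1.

1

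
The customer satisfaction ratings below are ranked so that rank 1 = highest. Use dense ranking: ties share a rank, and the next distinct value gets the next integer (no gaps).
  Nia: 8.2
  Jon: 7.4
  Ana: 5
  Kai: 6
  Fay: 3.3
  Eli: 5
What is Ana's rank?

Sorted (descending): 8.2, 7.4, 6, 5, 5, 3.3
The 2 values of 5 share dense rank 4.
Remaining distinct values take the next consecutive integers.
Ana has value 5 → rank 4.

4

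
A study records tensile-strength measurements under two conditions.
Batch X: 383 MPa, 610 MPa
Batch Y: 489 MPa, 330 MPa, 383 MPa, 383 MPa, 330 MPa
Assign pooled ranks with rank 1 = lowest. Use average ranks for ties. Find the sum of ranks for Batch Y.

17

Sorted (ascending): 330, 330, 383, 383, 383, 489, 610
The 2 values of 330 occupy positions 1–2 → average rank (1+2)/2 = 1.5.
The 3 values of 383 occupy positions 3–5 → average rank 4.
Batch Y values → pooled ranks: 489→6, 330→1.5, 383→4, 383→4, 330→1.5
Rank sum = 6 + 1.5 + 4 + 4 + 1.5 = 17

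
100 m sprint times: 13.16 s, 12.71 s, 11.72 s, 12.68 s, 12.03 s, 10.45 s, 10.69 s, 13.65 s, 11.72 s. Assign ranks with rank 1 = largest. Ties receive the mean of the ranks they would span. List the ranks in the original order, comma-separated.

Sorted (descending): 13.65, 13.16, 12.71, 12.68, 12.03, 11.72, 11.72, 10.69, 10.45
The 2 values of 11.72 occupy positions 6–7 → average rank (6+7)/2 = 6.5.

2, 3, 6.5, 4, 5, 9, 8, 1, 6.5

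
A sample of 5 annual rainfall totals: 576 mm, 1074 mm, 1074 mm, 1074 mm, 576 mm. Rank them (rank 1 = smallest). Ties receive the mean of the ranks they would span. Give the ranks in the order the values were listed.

1.5, 4, 4, 4, 1.5

Sorted (ascending): 576, 576, 1074, 1074, 1074
The 2 values of 576 occupy positions 1–2 → average rank (1+2)/2 = 1.5.
The 3 values of 1074 occupy positions 3–5 → average rank 4.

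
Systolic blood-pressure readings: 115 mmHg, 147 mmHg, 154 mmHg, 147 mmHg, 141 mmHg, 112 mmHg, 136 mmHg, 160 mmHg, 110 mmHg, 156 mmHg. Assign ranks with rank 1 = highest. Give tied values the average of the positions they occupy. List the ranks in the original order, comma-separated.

8, 4.5, 3, 4.5, 6, 9, 7, 1, 10, 2

Sorted (descending): 160, 156, 154, 147, 147, 141, 136, 115, 112, 110
The 2 values of 147 occupy positions 4–5 → average rank (4+5)/2 = 4.5.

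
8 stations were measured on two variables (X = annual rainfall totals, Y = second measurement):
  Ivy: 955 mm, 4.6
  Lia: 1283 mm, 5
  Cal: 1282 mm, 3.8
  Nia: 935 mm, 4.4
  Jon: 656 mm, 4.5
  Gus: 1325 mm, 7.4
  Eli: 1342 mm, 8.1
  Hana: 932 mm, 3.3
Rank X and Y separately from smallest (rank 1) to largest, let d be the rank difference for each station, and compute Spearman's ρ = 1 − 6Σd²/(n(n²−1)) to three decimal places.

Ranks of variable 1: 4, 6, 5, 3, 1, 7, 8, 2
Ranks of variable 2: 5, 6, 2, 3, 4, 7, 8, 1
d = r₁ − r₂: -1, 0, 3, 0, -3, 0, 0, 1
d²: 1, 0, 9, 0, 9, 0, 0, 1; Σd² = 20
ρ = 1 − 6·20/(8·63) = 1 − 120/504 = 0.762

0.762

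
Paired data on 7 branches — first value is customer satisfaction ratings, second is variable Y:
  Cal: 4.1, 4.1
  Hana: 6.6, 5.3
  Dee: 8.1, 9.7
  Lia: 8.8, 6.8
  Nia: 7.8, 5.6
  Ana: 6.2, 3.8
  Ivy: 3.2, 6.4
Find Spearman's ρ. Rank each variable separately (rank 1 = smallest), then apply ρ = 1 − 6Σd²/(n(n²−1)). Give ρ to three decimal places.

Ranks of variable 1: 2, 4, 6, 7, 5, 3, 1
Ranks of variable 2: 2, 3, 7, 6, 4, 1, 5
d = r₁ − r₂: 0, 1, -1, 1, 1, 2, -4
d²: 0, 1, 1, 1, 1, 4, 16; Σd² = 24
ρ = 1 − 6·24/(7·48) = 1 − 144/336 = 0.571

0.571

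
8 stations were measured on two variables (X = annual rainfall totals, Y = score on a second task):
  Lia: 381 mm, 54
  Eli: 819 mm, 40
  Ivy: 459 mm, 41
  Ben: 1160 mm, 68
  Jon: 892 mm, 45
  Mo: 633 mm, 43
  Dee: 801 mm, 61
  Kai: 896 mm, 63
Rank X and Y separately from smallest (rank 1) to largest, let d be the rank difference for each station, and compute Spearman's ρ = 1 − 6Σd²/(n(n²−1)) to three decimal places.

0.524

Ranks of variable 1: 1, 5, 2, 8, 6, 3, 4, 7
Ranks of variable 2: 5, 1, 2, 8, 4, 3, 6, 7
d = r₁ − r₂: -4, 4, 0, 0, 2, 0, -2, 0
d²: 16, 16, 0, 0, 4, 0, 4, 0; Σd² = 40
ρ = 1 − 6·40/(8·63) = 1 − 240/504 = 0.524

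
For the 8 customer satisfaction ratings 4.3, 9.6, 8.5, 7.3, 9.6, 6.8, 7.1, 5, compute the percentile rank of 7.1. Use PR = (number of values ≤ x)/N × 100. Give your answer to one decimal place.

N = 8.
Strictly below 7.1: 3. Equal to 7.1: 1.
PR = 4/8 × 100 = 50.0

50.0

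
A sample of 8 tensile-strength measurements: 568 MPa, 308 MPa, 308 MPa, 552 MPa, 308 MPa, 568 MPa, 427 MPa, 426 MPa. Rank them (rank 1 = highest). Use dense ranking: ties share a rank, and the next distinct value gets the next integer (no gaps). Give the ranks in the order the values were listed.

1, 5, 5, 2, 5, 1, 3, 4

Sorted (descending): 568, 568, 552, 427, 426, 308, 308, 308
The 2 values of 568 share dense rank 1.
The 3 values of 308 share dense rank 5.
Remaining distinct values take the next consecutive integers.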